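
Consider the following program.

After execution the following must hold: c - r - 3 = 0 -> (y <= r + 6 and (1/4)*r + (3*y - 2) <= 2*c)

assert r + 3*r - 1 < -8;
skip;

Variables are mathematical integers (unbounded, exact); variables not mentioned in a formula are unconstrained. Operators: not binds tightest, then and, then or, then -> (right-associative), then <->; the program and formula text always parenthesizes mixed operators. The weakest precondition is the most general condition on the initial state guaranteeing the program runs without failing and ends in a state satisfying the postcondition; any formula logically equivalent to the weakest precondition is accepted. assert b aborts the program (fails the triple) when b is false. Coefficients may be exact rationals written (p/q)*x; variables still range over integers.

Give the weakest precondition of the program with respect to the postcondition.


Working backward. After the program, the postcondition c - r - 3 = 0 -> (y <= r + 6 and (1/4)*r + (3*y - 2) <= 2*c) must hold; in canonical form it is c = r + 3 -> (y <= r + 6 and (1/4)*r + 3*y <= 2*c + 2).
Before skip: c = r + 3 -> (y <= r + 6 and (1/4)*r + 3*y <= 2*c + 2)
Before assert r + 3*r - 1 < -8: 4*r < -7 and (c = r + 3 -> (y <= r + 6 and (1/4)*r + 3*y <= 2*c + 2))
Answer: WP = 4*r < -7 and (c = r + 3 -> (y <= r + 6 and (1/4)*r + 3*y <= 2*c + 2))


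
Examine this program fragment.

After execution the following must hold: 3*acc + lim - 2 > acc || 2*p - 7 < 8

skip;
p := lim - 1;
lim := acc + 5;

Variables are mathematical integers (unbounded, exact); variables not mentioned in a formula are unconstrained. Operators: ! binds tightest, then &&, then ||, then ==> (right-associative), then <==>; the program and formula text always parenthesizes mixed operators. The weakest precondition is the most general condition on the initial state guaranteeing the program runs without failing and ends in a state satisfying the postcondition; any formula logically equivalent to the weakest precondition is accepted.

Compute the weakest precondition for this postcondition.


Working backward. After the program, the postcondition 3*acc + lim - 2 > acc || 2*p - 7 < 8 must hold; in canonical form it is 2*acc + lim > 2 || 2*p < 15.
Before lim := acc + 5: 3*acc > -3 || 2*p < 15
Before p := lim - 1: 3*acc > -3 || 2*lim < 17
Before skip: 3*acc > -3 || 2*lim < 17
Answer: WP = 3*acc > -3 || 2*lim < 17


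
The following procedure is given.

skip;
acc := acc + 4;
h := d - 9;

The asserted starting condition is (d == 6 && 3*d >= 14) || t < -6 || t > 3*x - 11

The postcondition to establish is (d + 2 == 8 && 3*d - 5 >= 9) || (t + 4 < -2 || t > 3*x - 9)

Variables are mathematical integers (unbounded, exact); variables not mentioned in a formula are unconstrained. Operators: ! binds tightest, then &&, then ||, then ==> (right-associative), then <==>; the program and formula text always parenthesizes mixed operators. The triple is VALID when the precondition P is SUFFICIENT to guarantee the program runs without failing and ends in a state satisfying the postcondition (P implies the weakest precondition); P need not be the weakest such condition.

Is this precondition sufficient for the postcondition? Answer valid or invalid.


Working backward. After the program, the postcondition (d + 2 == 8 && 3*d - 5 >= 9) || (t + 4 < -2 || t > 3*x - 9) must hold; in canonical form it is (d == 6 && 3*d >= 14) || t < -6 || t > 3*x - 9.
Before h := d - 9: (d == 6 && 3*d >= 14) || t < -6 || t > 3*x - 9
Before acc := acc + 4: (d == 6 && 3*d >= 14) || t < -6 || t > 3*x - 9
Before skip: (d == 6 && 3*d >= 14) || t < -6 || t > 3*x - 9
The weakest precondition is (d == 6 && 3*d >= 14) || t < -6 || t > 3*x - 9.
Check whether (d == 6 && 3*d >= 14) || t < -6 || t > 3*x - 11 implies it.
Countermodel: at the initial state d = 7, t = -6, x = 1, the precondition holds but the weakest precondition fails.
Answer: invalid


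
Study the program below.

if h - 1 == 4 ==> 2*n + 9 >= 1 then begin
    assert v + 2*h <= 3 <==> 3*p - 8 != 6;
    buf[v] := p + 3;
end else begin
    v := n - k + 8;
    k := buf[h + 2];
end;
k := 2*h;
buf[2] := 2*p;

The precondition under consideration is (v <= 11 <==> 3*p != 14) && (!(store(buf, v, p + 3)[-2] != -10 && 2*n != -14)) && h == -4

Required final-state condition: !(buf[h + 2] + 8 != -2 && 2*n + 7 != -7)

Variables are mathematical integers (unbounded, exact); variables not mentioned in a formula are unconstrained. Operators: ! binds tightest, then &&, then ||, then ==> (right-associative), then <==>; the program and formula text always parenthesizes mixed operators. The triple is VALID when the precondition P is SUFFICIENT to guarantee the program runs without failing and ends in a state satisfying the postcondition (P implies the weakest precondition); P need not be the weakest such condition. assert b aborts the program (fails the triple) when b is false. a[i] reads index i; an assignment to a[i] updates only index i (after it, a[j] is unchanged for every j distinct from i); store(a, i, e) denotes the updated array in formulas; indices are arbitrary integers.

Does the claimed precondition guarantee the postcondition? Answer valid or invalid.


Working backward. After the program, the postcondition !(buf[h + 2] + 8 != -2 && 2*n + 7 != -7) must hold; in canonical form it is !(buf[h + 2] != -10 && 2*n != -14).
Before buf[2] := 2*p: !(store(buf, 2, 2*p)[h + 2] != -10 && 2*n != -14)
Before k := 2*h: !(store(buf, 2, 2*p)[h + 2] != -10 && 2*n != -14)
Then branch requires (2*h + v <= 3 <==> 3*p != 14) && (!(store(store(buf, v, p + 3), 2, 2*p)[h + 2] != -10 && 2*n != -14)); else branch requires !(store(buf, 2, 2*p)[h + 2] != -10 && 2*n != -14).
Before the if: ((h == 5 ==> 2*n >= -8) ==> ((2*h + v <= 3 <==> 3*p != 14) && (!(store(store(buf, v, p + 3), 2, 2*p)[h + 2] != -10 && 2*n != -14)))) && ((!(h == 5 ==> 2*n >= -8)) ==> (!(store(buf, 2, 2*p)[h + 2] != -10 && 2*n != -14)))
The weakest precondition is ((h == 5 ==> 2*n >= -8) ==> ((2*h + v <= 3 <==> 3*p != 14) && (!(store(store(buf, v, p + 3), 2, 2*p)[h + 2] != -10 && 2*n != -14)))) && ((!(h == 5 ==> 2*n >= -8)) ==> (!(store(buf, 2, 2*p)[h + 2] != -10 && 2*n != -14))).
Check whether (v <= 11 <==> 3*p != 14) && (!(store(buf, v, p + 3)[-2] != -10 && 2*n != -14)) && h == -4 implies it.
Every state satisfying the precondition satisfies the weakest precondition: the implication holds.
Answer: valid


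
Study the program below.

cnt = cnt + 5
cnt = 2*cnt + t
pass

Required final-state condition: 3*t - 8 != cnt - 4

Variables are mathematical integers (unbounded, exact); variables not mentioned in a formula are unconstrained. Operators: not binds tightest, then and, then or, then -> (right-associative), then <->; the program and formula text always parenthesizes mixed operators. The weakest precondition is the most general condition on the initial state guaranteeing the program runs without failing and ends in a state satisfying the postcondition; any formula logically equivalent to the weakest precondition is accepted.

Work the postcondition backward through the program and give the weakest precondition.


Working backward. After the program, the postcondition 3*t - 8 != cnt - 4 must hold; in canonical form it is 3*t != cnt + 4.
Before skip: 3*t != cnt + 4
Before cnt := 2*cnt + t: 2*t != 2*cnt + 4
Before cnt := cnt + 5: 2*t != 2*cnt + 14
Answer: WP = 2*t != 2*cnt + 14


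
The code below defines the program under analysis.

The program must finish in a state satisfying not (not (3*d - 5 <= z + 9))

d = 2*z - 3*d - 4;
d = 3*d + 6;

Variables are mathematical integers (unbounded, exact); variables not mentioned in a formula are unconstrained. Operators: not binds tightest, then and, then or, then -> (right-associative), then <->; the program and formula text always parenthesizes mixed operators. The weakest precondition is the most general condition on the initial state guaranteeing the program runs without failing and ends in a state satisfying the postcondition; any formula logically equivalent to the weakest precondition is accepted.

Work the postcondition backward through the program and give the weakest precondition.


Working backward. After the program, the postcondition not (not (3*d - 5 <= z + 9)) must hold; in canonical form it is 3*d <= z + 14.
Before d := 3*d + 6: 9*d <= z - 4
Before d := 2*z - 3*d - 4: 17*z <= 27*d + 32
Answer: WP = 17*z <= 27*d + 32


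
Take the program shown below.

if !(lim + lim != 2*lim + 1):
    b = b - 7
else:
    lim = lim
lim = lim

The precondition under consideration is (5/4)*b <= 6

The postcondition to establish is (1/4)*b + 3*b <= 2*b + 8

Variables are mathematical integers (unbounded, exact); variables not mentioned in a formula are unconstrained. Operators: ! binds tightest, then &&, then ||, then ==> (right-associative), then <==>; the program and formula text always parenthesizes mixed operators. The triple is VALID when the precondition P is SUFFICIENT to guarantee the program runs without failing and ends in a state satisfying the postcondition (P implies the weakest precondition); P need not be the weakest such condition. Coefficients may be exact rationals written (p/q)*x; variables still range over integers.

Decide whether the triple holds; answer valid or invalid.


Working backward. After the program, the postcondition (1/4)*b + 3*b <= 2*b + 8 must hold; in canonical form it is (5/4)*b <= 8.
Before lim := lim: (5/4)*b <= 8
Then branch requires (5/4)*b <= 67/4; else branch requires (5/4)*b <= 8.
Before the if: (5/4)*b <= 8
The weakest precondition is (5/4)*b <= 8.
Check whether (5/4)*b <= 6 implies it.
Every state satisfying the precondition satisfies the weakest precondition: the implication holds.
Answer: valid


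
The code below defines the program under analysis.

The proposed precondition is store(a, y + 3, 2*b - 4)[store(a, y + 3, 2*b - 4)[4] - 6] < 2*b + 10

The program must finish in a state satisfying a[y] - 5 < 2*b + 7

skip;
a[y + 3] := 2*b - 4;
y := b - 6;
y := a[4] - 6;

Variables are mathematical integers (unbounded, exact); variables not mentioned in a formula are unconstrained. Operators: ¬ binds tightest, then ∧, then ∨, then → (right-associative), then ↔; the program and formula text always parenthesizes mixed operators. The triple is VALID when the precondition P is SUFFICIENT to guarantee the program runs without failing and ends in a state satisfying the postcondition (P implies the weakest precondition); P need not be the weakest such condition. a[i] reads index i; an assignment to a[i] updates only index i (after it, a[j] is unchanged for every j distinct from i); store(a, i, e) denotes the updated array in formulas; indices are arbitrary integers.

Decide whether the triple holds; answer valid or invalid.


Working backward. After the program, the postcondition a[y] - 5 < 2*b + 7 must hold; in canonical form it is a[y] < 2*b + 12.
Before y := a[4] - 6: a[a[4] - 6] < 2*b + 12
Before y := b - 6: a[a[4] - 6] < 2*b + 12
Before a[y + 3] := 2*b - 4: store(a, y + 3, 2*b - 4)[store(a, y + 3, 2*b - 4)[4] - 6] < 2*b + 12
Before skip: store(a, y + 3, 2*b - 4)[store(a, y + 3, 2*b - 4)[4] - 6] < 2*b + 12
The weakest precondition is store(a, y + 3, 2*b - 4)[store(a, y + 3, 2*b - 4)[4] - 6] < 2*b + 12.
Check whether store(a, y + 3, 2*b - 4)[store(a, y + 3, 2*b - 4)[4] - 6] < 2*b + 10 implies it.
Every state satisfying the precondition satisfies the weakest precondition: the implication holds.
Answer: valid


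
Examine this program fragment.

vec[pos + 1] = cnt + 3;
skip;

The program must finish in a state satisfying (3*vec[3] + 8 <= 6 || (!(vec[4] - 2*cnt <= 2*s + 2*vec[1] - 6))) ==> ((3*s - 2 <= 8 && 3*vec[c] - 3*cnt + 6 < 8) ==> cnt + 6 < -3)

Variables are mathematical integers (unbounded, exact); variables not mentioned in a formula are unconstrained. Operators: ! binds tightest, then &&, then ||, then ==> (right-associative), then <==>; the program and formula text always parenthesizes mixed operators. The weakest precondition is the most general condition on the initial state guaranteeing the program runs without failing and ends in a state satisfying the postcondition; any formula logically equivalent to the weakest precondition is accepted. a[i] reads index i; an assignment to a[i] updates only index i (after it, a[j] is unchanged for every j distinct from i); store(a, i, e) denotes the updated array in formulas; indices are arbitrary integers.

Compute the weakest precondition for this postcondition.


Working backward. After the program, the postcondition (3*vec[3] + 8 <= 6 || (!(vec[4] - 2*cnt <= 2*s + 2*vec[1] - 6))) ==> ((3*s - 2 <= 8 && 3*vec[c] - 3*cnt + 6 < 8) ==> cnt + 6 < -3) must hold; in canonical form it is (3*vec[3] <= -2 || (!(vec[4] <= 2*vec[1] + 2*cnt + 2*s - 6))) ==> ((3*s <= 10 && 3*vec[c] < 3*cnt + 2) ==> cnt < -9).
Before skip: (3*vec[3] <= -2 || (!(vec[4] <= 2*vec[1] + 2*cnt + 2*s - 6))) ==> ((3*s <= 10 && 3*vec[c] < 3*cnt + 2) ==> cnt < -9)
Before vec[pos + 1] := cnt + 3: (3*store(vec, pos + 1, cnt + 3)[3] <= -2 || (!(store(vec, pos + 1, cnt + 3)[4] <= 2*store(vec, pos + 1, cnt + 3)[1] + 2*cnt + 2*s - 6))) ==> ((3*s <= 10 && 3*store(vec, pos + 1, cnt + 3)[c] < 3*cnt + 2) ==> cnt < -9)
Answer: WP = (3*store(vec, pos + 1, cnt + 3)[3] <= -2 || (!(store(vec, pos + 1, cnt + 3)[4] <= 2*store(vec, pos + 1, cnt + 3)[1] + 2*cnt + 2*s - 6))) ==> ((3*s <= 10 && 3*store(vec, pos + 1, cnt + 3)[c] < 3*cnt + 2) ==> cnt < -9)


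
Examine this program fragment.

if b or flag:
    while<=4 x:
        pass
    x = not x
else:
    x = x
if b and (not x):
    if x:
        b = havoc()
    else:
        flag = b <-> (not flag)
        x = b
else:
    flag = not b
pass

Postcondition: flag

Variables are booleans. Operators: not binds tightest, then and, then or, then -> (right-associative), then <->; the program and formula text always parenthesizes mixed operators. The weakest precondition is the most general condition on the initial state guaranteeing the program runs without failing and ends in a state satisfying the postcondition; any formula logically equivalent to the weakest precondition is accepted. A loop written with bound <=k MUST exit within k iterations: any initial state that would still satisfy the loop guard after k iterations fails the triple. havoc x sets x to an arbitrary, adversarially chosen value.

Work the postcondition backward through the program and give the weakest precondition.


Working backward. After the program, flag must hold.
Before skip: flag
Then branch requires (x -> flag) and ((not x) -> (b <-> (not flag))); else branch requires not b.
Before the if: ((b and (not x)) -> ((x -> flag) and ((not x) -> (b <-> (not flag))))) and ((not (b and (not x))) -> (not b))
Then branch requires (x -> ((x -> ((x -> ((x -> ((not x) and ((b and x) -> (((not x) -> flag) and (x -> (b <-> (not flag))))) and ((not (b and x)) -> (not b)))) and ((not x) -> (((b and x) -> (((not x) -> flag) and (x -> (b <-> (not flag))))) and ((not (b and x)) -> (not b)))))) and ((not x) -> (((b and x) -> (((not x) -> flag) and (x -> (b <-> (not flag))))) and ((not (b and x)) -> (not b)))))) and ((not x) -> (((b and x) -> (((not x) -> flag) and (x -> (b <-> (not flag))))) and ((not (b and x)) -> (not b)))))) and ((not x) -> (((b and x) -> (((not x) -> flag) and (x -> (b <-> (not flag))))) and ((not (b and x)) -> (not b)))); else branch requires ((b and (not x)) -> ((x -> flag) and ((not x) -> (b <-> (not flag))))) and ((not (b and (not x))) -> (not b)).
Before the if: ((b or flag) -> ((x -> ((x -> ((x -> ((x -> ((not x) and ((b and x) -> (((not x) -> flag) and (x -> (b <-> (not flag))))) and ((not (b and x)) -> (not b)))) and ((not x) -> (((b and x) -> (((not x) -> flag) and (x -> (b <-> (not flag))))) and ((not (b and x)) -> (not b)))))) and ((not x) -> (((b and x) -> (((not x) -> flag) and (x -> (b <-> (not flag))))) and ((not (b and x)) -> (not b)))))) and ((not x) -> (((b and x) -> (((not x) -> flag) and (x -> (b <-> (not flag))))) and ((not (b and x)) -> (not b)))))) and ((not x) -> (((b and x) -> (((not x) -> flag) and (x -> (b <-> (not flag))))) and ((not (b and x)) -> (not b)))))) and ((not (b or flag)) -> (((b and (not x)) -> ((x -> flag) and ((not x) -> (b <-> (not flag))))) and ((not (b and (not x))) -> (not b))))
Answer: WP = ((b or flag) -> ((x -> ((x -> ((x -> ((x -> ((not x) and ((b and x) -> (((not x) -> flag) and (x -> (b <-> (not flag))))) and ((not (b and x)) -> (not b)))) and ((not x) -> (((b and x) -> (((not x) -> flag) and (x -> (b <-> (not flag))))) and ((not (b and x)) -> (not b)))))) and ((not x) -> (((b and x) -> (((not x) -> flag) and (x -> (b <-> (not flag))))) and ((not (b and x)) -> (not b)))))) and ((not x) -> (((b and x) -> (((not x) -> flag) and (x -> (b <-> (not flag))))) and ((not (b and x)) -> (not b)))))) and ((not x) -> (((b and x) -> (((not x) -> flag) and (x -> (b <-> (not flag))))) and ((not (b and x)) -> (not b)))))) and ((not (b or flag)) -> (((b and (not x)) -> ((x -> flag) and ((not x) -> (b <-> (not flag))))) and ((not (b and (not x))) -> (not b))))


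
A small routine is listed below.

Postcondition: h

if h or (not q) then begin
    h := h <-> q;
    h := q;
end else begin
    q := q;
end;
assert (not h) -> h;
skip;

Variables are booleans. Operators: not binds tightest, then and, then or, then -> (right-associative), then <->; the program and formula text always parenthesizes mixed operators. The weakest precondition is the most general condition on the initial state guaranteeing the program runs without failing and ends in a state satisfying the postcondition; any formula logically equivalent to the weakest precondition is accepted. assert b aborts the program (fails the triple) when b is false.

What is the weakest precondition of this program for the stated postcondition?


Working backward. After the program, h must hold.
Before skip: h
Before assert (not h) -> h: ((not h) -> h) and h
Then branch requires ((not q) -> q) and q; else branch requires ((not h) -> h) and h.
Before the if: ((h or (not q)) -> (((not q) -> q) and q)) and ((not (h or (not q))) -> (((not h) -> h) and h))
Answer: WP = ((h or (not q)) -> (((not q) -> q) and q)) and ((not (h or (not q))) -> (((not h) -> h) and h))


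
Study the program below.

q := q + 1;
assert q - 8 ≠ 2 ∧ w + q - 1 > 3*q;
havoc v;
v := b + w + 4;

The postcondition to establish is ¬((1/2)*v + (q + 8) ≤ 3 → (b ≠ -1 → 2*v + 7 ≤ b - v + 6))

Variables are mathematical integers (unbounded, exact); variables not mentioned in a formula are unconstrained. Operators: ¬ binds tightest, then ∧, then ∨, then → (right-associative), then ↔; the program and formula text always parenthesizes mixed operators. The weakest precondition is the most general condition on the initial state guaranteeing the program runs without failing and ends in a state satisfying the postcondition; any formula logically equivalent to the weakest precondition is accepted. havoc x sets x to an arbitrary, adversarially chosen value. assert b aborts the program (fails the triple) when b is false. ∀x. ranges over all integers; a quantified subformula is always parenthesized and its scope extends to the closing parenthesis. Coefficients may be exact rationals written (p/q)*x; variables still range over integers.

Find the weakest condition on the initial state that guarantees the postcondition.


Working backward. After the program, the postcondition ¬((1/2)*v + (q + 8) ≤ 3 → (b ≠ -1 → 2*v + 7 ≤ b - v + 6)) must hold; in canonical form it is ¬(q + (1/2)*v ≤ -5 → (b ≠ -1 → 3*v ≤ b - 1)).
Before v := b + w + 4: ¬((1/2)*b + q + (1/2)*w ≤ -7 → (b ≠ -1 → 2*b + 3*w ≤ -13))
Before havoc v: ¬((1/2)*b + q + (1/2)*w ≤ -7 → (b ≠ -1 → 2*b + 3*w ≤ -13))
Before assert q - 8 ≠ 2 ∧ w + q - 1 > 3*q: q ≠ 10 ∧ w > 2*q + 1 ∧ (¬((1/2)*b + q + (1/2)*w ≤ -7 → (b ≠ -1 → 2*b + 3*w ≤ -13)))
Before q := q + 1: q ≠ 9 ∧ w > 2*q + 3 ∧ (¬((1/2)*b + q + (1/2)*w ≤ -8 → (b ≠ -1 → 2*b + 3*w ≤ -13)))
Answer: WP = q ≠ 9 ∧ w > 2*q + 3 ∧ (¬((1/2)*b + q + (1/2)*w ≤ -8 → (b ≠ -1 → 2*b + 3*w ≤ -13)))


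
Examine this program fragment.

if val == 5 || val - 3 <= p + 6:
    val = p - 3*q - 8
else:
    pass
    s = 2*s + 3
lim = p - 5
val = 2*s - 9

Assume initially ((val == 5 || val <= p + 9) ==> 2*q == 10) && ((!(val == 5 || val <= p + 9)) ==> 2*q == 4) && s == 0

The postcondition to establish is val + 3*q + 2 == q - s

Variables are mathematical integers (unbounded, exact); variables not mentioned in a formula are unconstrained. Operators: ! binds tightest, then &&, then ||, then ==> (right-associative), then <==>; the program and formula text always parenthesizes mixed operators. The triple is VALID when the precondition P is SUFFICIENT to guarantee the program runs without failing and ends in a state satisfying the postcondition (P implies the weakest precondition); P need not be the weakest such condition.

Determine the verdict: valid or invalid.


Working backward. After the program, the postcondition val + 3*q + 2 == q - s must hold; in canonical form it is 2*q + s + val == -2.
Before val := 2*s - 9: 2*q + 3*s == 7
Before lim := p - 5: 2*q + 3*s == 7
Then branch requires 2*q + 3*s == 7; else branch requires 2*q + 6*s == -2.
Before the if: ((val == 5 || val <= p + 9) ==> 2*q + 3*s == 7) && ((!(val == 5 || val <= p + 9)) ==> 2*q + 6*s == -2)
The weakest precondition is ((val == 5 || val <= p + 9) ==> 2*q + 3*s == 7) && ((!(val == 5 || val <= p + 9)) ==> 2*q + 6*s == -2).
Check whether ((val == 5 || val <= p + 9) ==> 2*q == 10) && ((!(val == 5 || val <= p + 9)) ==> 2*q == 4) && s == 0 implies it.
Countermodel: at the initial state p = -4, q = 2, s = 0, val = 6, the precondition holds but the weakest precondition fails.
Answer: invalid


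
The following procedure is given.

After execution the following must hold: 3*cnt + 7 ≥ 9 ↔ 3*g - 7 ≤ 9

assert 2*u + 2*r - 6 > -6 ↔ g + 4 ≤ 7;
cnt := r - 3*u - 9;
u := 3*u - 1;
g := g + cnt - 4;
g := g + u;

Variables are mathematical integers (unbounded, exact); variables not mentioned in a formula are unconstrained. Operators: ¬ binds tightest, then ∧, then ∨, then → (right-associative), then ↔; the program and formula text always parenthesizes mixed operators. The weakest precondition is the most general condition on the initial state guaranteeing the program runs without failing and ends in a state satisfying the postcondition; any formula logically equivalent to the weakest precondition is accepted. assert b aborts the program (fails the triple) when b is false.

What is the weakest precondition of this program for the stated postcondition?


Working backward. After the program, the postcondition 3*cnt + 7 ≥ 9 ↔ 3*g - 7 ≤ 9 must hold; in canonical form it is 3*cnt ≥ 2 ↔ 3*g ≤ 16.
Before g := g + u: 3*cnt ≥ 2 ↔ 3*g + 3*u ≤ 16
Before g := g + cnt - 4: 3*cnt ≥ 2 ↔ 3*cnt + 3*g + 3*u ≤ 28
Before u := 3*u - 1: 3*cnt ≥ 2 ↔ 3*cnt + 3*g + 9*u ≤ 31
Before cnt := r - 3*u - 9: 3*r ≥ 9*u + 29 ↔ 3*g + 3*r ≤ 58
Before assert 2*u + 2*r - 6 > -6 ↔ g + 4 ≤ 7: (2*r + 2*u > 0 ↔ g ≤ 3) ∧ (3*r ≥ 9*u + 29 ↔ 3*g + 3*r ≤ 58)
Answer: WP = (2*r + 2*u > 0 ↔ g ≤ 3) ∧ (3*r ≥ 9*u + 29 ↔ 3*g + 3*r ≤ 58)


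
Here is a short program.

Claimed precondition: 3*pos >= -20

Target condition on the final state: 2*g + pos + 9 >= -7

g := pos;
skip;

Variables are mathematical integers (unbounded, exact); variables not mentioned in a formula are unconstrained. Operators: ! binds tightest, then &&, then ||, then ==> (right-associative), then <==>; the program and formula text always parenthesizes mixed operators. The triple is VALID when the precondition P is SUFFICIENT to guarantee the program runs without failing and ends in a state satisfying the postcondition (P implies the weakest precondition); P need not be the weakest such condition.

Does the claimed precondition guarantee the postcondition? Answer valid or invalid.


Working backward. After the program, the postcondition 2*g + pos + 9 >= -7 must hold; in canonical form it is 2*g + pos >= -16.
Before skip: 2*g + pos >= -16
Before g := pos: 3*pos >= -16
The weakest precondition is 3*pos >= -16.
Check whether 3*pos >= -20 implies it.
Countermodel: at the initial state pos = -6, the precondition holds but the weakest precondition fails.
Answer: invalid


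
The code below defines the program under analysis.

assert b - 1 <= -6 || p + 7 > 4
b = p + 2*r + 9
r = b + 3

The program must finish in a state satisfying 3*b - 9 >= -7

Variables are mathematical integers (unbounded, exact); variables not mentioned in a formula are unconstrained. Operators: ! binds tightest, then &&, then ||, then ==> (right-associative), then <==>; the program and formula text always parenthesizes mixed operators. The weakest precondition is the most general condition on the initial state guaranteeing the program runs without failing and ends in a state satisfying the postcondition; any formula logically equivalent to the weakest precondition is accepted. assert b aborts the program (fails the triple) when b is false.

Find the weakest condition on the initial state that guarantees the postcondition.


Working backward. After the program, the postcondition 3*b - 9 >= -7 must hold; in canonical form it is 3*b >= 2.
Before r := b + 3: 3*b >= 2
Before b := p + 2*r + 9: 3*p + 6*r >= -25
Before assert b - 1 <= -6 || p + 7 > 4: (b <= -5 || p > -3) && 3*p + 6*r >= -25
Answer: WP = (b <= -5 || p > -3) && 3*p + 6*r >= -25


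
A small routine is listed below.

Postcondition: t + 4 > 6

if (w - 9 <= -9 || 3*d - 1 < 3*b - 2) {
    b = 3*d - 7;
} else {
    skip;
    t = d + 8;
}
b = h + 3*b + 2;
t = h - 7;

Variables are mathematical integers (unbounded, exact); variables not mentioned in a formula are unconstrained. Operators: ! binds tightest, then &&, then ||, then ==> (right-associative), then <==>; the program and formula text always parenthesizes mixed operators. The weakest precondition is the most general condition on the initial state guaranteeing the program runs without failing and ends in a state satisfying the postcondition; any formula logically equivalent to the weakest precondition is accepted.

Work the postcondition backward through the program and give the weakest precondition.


Working backward. After the program, the postcondition t + 4 > 6 must hold; in canonical form it is t > 2.
Before t := h - 7: h > 9
Before b := h + 3*b + 2: h > 9
Then branch requires h > 9; else branch requires h > 9.
Before the if: ((w <= 0 || 3*d < 3*b - 1) ==> h > 9) && ((!(w <= 0 || 3*d < 3*b - 1)) ==> h > 9)
Answer: WP = ((w <= 0 || 3*d < 3*b - 1) ==> h > 9) && ((!(w <= 0 || 3*d < 3*b - 1)) ==> h > 9)


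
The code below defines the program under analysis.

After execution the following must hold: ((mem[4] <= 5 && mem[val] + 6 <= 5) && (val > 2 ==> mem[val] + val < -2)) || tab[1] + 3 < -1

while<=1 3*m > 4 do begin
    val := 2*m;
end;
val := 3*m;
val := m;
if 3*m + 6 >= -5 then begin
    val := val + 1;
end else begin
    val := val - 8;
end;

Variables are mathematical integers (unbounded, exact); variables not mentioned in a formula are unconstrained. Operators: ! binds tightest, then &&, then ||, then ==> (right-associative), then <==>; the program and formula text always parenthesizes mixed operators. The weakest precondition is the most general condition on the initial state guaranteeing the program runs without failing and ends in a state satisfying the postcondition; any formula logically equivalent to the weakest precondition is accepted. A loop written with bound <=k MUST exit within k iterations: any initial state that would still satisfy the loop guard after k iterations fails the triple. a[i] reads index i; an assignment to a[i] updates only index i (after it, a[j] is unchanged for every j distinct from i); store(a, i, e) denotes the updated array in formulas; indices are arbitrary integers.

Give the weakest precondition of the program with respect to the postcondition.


Working backward. After the program, the postcondition ((mem[4] <= 5 && mem[val] + 6 <= 5) && (val > 2 ==> mem[val] + val < -2)) || tab[1] + 3 < -1 must hold; in canonical form it is (mem[4] <= 5 && mem[val] <= -1 && (val > 2 ==> mem[val] + val < -2)) || tab[1] < -4.
Then branch requires (mem[4] <= 5 && mem[val + 1] <= -1 && (val > 1 ==> mem[val + 1] + val < -3)) || tab[1] < -4; else branch requires (mem[4] <= 5 && mem[val - 8] <= -1 && (val > 10 ==> mem[val - 8] + val < 6)) || tab[1] < -4.
Before the if: (3*m >= -11 ==> ((mem[4] <= 5 && mem[val + 1] <= -1 && (val > 1 ==> mem[val + 1] + val < -3)) || tab[1] < -4)) && ((!(3*m >= -11)) ==> ((mem[4] <= 5 && mem[val - 8] <= -1 && (val > 10 ==> mem[val - 8] + val < 6)) || tab[1] < -4))
Before val := m: (3*m >= -11 ==> ((mem[4] <= 5 && mem[m + 1] <= -1 && (m > 1 ==> mem[m + 1] + m < -3)) || tab[1] < -4)) && ((!(3*m >= -11)) ==> ((mem[4] <= 5 && mem[m - 8] <= -1 && (m > 10 ==> mem[m - 8] + m < 6)) || tab[1] < -4))
Before val := 3*m: (3*m >= -11 ==> ((mem[4] <= 5 && mem[m + 1] <= -1 && (m > 1 ==> mem[m + 1] + m < -3)) || tab[1] < -4)) && ((!(3*m >= -11)) ==> ((mem[4] <= 5 && mem[m - 8] <= -1 && (m > 10 ==> mem[m - 8] + m < 6)) || tab[1] < -4))
Before the loop (bound <=1), unroll the exhaustion recursion (WP_0 = exit-now case; WP_j = one more guarded iteration, up to j = 1):
  WP_0: (!(3*m > 4)) && (3*m >= -11 ==> ((mem[4] <= 5 && mem[m + 1] <= -1 && (m > 1 ==> mem[m + 1] + m < -3)) || tab[1] < -4)) && ((!(3*m >= -11)) ==> ((mem[4] <= 5 && mem[m - 8] <= -1 && (m > 10 ==> mem[m - 8] + m < 6)) || tab[1] < -4))
  WP_1: (3*m > 4 ==> ((!(3*m > 4)) && (3*m >= -11 ==> ((mem[4] <= 5 && mem[m + 1] <= -1 && (m > 1 ==> mem[m + 1] + m < -3)) || tab[1] < -4)) && ((!(3*m >= -11)) ==> ((mem[4] <= 5 && mem[m - 8] <= -1 && (m > 10 ==> mem[m - 8] + m < 6)) || tab[1] < -4)))) && ((!(3*m > 4)) ==> ((3*m >= -11 ==> ((mem[4] <= 5 && mem[m + 1] <= -1 && (m > 1 ==> mem[m + 1] + m < -3)) || tab[1] < -4)) && ((!(3*m >= -11)) ==> ((mem[4] <= 5 && mem[m - 8] <= -1 && (m > 10 ==> mem[m - 8] + m < 6)) || tab[1] < -4))))
So before the loop: (3*m > 4 ==> ((!(3*m > 4)) && (3*m >= -11 ==> ((mem[4] <= 5 && mem[m + 1] <= -1 && (m > 1 ==> mem[m + 1] + m < -3)) || tab[1] < -4)) && ((!(3*m >= -11)) ==> ((mem[4] <= 5 && mem[m - 8] <= -1 && (m > 10 ==> mem[m - 8] + m < 6)) || tab[1] < -4)))) && ((!(3*m > 4)) ==> ((3*m >= -11 ==> ((mem[4] <= 5 && mem[m + 1] <= -1 && (m > 1 ==> mem[m + 1] + m < -3)) || tab[1] < -4)) && ((!(3*m >= -11)) ==> ((mem[4] <= 5 && mem[m - 8] <= -1 && (m > 10 ==> mem[m - 8] + m < 6)) || tab[1] < -4))))
Answer: WP = (3*m > 4 ==> ((!(3*m > 4)) && (3*m >= -11 ==> ((mem[4] <= 5 && mem[m + 1] <= -1 && (m > 1 ==> mem[m + 1] + m < -3)) || tab[1] < -4)) && ((!(3*m >= -11)) ==> ((mem[4] <= 5 && mem[m - 8] <= -1 && (m > 10 ==> mem[m - 8] + m < 6)) || tab[1] < -4)))) && ((!(3*m > 4)) ==> ((3*m >= -11 ==> ((mem[4] <= 5 && mem[m + 1] <= -1 && (m > 1 ==> mem[m + 1] + m < -3)) || tab[1] < -4)) && ((!(3*m >= -11)) ==> ((mem[4] <= 5 && mem[m - 8] <= -1 && (m > 10 ==> mem[m - 8] + m < 6)) || tab[1] < -4))))


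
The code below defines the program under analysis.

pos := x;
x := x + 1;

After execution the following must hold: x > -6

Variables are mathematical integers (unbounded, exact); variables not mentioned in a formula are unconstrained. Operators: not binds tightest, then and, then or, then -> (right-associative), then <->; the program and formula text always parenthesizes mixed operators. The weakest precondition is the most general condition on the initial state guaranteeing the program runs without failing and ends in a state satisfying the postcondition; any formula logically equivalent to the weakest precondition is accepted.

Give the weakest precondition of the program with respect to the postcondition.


Working backward. After the program, x > -6 must hold.
Before x := x + 1: x > -7
Before pos := x: x > -7
Answer: WP = x > -7


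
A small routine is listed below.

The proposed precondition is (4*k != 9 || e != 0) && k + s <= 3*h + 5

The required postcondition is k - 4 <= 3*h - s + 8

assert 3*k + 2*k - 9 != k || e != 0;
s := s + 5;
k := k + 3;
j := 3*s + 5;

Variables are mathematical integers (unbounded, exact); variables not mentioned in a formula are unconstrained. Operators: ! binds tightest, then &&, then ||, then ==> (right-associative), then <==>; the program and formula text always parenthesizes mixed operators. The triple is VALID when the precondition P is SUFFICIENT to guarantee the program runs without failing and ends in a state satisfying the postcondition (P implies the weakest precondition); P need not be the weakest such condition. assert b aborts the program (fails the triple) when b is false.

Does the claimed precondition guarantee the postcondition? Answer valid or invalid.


Working backward. After the program, the postcondition k - 4 <= 3*h - s + 8 must hold; in canonical form it is k + s <= 3*h + 12.
Before j := 3*s + 5: k + s <= 3*h + 12
Before k := k + 3: k + s <= 3*h + 9
Before s := s + 5: k + s <= 3*h + 4
Before assert 3*k + 2*k - 9 != k || e != 0: (4*k != 9 || e != 0) && k + s <= 3*h + 4
The weakest precondition is (4*k != 9 || e != 0) && k + s <= 3*h + 4.
Check whether (4*k != 9 || e != 0) && k + s <= 3*h + 5 implies it.
Countermodel: at the initial state e = 0, h = -1, k = 2, s = 0, the precondition holds but the weakest precondition fails.
Answer: invalid


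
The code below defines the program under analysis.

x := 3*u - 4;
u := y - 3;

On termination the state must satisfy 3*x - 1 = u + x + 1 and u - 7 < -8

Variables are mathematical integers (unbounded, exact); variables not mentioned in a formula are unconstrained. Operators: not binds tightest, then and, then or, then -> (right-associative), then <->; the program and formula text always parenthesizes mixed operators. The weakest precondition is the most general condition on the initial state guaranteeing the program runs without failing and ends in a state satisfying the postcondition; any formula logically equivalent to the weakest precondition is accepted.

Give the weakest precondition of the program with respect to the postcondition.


Working backward. After the program, the postcondition 3*x - 1 = u + x + 1 and u - 7 < -8 must hold; in canonical form it is 2*x = u + 2 and u < -1.
Before u := y - 3: 2*x = y - 1 and y < 2
Before x := 3*u - 4: 6*u = y + 7 and y < 2
Answer: WP = 6*u = y + 7 and y < 2


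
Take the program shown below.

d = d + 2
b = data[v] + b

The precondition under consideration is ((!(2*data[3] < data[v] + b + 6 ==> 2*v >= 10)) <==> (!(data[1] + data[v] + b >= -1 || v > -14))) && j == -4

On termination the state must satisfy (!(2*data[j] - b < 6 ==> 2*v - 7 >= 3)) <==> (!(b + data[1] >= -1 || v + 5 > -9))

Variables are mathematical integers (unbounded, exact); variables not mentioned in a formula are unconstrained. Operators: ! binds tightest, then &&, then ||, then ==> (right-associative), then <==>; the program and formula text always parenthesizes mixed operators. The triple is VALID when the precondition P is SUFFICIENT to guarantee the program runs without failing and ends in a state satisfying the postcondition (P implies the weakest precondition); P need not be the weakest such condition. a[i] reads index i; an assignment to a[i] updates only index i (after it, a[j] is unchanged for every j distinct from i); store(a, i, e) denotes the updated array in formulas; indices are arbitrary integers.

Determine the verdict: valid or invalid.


Working backward. After the program, the postcondition (!(2*data[j] - b < 6 ==> 2*v - 7 >= 3)) <==> (!(b + data[1] >= -1 || v + 5 > -9)) must hold; in canonical form it is (!(2*data[j] < b + 6 ==> 2*v >= 10)) <==> (!(data[1] + b >= -1 || v > -14)).
Before b := data[v] + b: (!(2*data[j] < data[v] + b + 6 ==> 2*v >= 10)) <==> (!(data[1] + data[v] + b >= -1 || v > -14))
Before d := d + 2: (!(2*data[j] < data[v] + b + 6 ==> 2*v >= 10)) <==> (!(data[1] + data[v] + b >= -1 || v > -14))
The weakest precondition is (!(2*data[j] < data[v] + b + 6 ==> 2*v >= 10)) <==> (!(data[1] + data[v] + b >= -1 || v > -14)).
Check whether ((!(2*data[3] < data[v] + b + 6 ==> 2*v >= 10)) <==> (!(data[1] + data[v] + b >= -1 || v > -14))) && j == -4 implies it.
Countermodel: at the initial state b = 14080, data = {[-14] = 0, [-4] = 7043, [1] = -14082, [3] = -15215, elsewhere -14082}, j = -4, v = -14, the precondition holds but the weakest precondition fails.
Answer: invalid


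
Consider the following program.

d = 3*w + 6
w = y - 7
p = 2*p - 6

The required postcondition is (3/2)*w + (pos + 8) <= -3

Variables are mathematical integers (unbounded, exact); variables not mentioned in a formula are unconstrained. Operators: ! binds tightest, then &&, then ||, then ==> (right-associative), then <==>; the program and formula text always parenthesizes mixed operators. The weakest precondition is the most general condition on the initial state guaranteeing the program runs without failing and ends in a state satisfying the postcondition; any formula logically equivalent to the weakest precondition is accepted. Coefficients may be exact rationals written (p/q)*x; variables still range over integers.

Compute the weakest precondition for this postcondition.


Working backward. After the program, the postcondition (3/2)*w + (pos + 8) <= -3 must hold; in canonical form it is pos + (3/2)*w <= -11.
Before p := 2*p - 6: pos + (3/2)*w <= -11
Before w := y - 7: pos + (3/2)*y <= -1/2
Before d := 3*w + 6: pos + (3/2)*y <= -1/2
Answer: WP = pos + (3/2)*y <= -1/2


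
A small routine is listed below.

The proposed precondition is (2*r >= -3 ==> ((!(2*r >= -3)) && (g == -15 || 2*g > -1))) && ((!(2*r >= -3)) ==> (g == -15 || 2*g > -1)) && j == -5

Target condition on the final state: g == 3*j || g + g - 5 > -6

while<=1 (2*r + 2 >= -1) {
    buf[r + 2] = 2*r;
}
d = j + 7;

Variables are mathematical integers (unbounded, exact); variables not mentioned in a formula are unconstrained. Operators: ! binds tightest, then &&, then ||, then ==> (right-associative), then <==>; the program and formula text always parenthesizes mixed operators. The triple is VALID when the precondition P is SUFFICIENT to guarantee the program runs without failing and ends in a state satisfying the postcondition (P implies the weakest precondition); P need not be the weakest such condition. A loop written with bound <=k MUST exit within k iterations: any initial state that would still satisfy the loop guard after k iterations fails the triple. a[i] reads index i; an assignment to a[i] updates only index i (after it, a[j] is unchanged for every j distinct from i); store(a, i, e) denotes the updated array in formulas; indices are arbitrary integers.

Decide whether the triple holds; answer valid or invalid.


Working backward. After the program, the postcondition g == 3*j || g + g - 5 > -6 must hold; in canonical form it is g == 3*j || 2*g > -1.
Before d := j + 7: g == 3*j || 2*g > -1
Before the loop (bound <=1), unroll the exhaustion recursion (WP_0 = exit-now case; WP_j = one more guarded iteration, up to j = 1):
  WP_0: (!(2*r >= -3)) && (g == 3*j || 2*g > -1)
  WP_1: (2*r >= -3 ==> ((!(2*r >= -3)) && (g == 3*j || 2*g > -1))) && ((!(2*r >= -3)) ==> (g == 3*j || 2*g > -1))
So before the loop: (2*r >= -3 ==> ((!(2*r >= -3)) && (g == 3*j || 2*g > -1))) && ((!(2*r >= -3)) ==> (g == 3*j || 2*g > -1))
The weakest precondition is (2*r >= -3 ==> ((!(2*r >= -3)) && (g == 3*j || 2*g > -1))) && ((!(2*r >= -3)) ==> (g == 3*j || 2*g > -1)).
Check whether (2*r >= -3 ==> ((!(2*r >= -3)) && (g == -15 || 2*g > -1))) && ((!(2*r >= -3)) ==> (g == -15 || 2*g > -1)) && j == -5 implies it.
Every state satisfying the precondition satisfies the weakest precondition: the implication holds.
Answer: valid


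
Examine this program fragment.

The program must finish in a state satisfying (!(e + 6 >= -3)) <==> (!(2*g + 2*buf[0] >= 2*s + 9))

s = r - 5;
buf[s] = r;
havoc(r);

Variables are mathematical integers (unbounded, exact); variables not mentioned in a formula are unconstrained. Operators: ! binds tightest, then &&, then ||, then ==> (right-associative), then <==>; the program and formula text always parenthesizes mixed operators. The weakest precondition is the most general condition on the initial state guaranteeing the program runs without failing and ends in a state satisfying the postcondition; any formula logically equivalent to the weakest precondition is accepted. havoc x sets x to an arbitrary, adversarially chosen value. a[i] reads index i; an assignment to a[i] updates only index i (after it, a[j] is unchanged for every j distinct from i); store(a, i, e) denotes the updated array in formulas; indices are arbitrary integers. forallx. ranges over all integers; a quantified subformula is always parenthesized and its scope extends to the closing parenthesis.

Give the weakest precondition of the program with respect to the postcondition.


Working backward. After the program, the postcondition (!(e + 6 >= -3)) <==> (!(2*g + 2*buf[0] >= 2*s + 9)) must hold; in canonical form it is (!(e >= -9)) <==> (!(2*buf[0] + 2*g >= 2*s + 9)).
Before havoc r: (!(e >= -9)) <==> (!(2*buf[0] + 2*g >= 2*s + 9))
Before buf[s] := r: (!(e >= -9)) <==> (!(2*store(buf, s, r)[0] + 2*g >= 2*s + 9))
Before s := r - 5: (!(e >= -9)) <==> (!(2*store(buf, r - 5, r)[0] + 2*g >= 2*r - 1))
Answer: WP = (!(e >= -9)) <==> (!(2*store(buf, r - 5, r)[0] + 2*g >= 2*r - 1))
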